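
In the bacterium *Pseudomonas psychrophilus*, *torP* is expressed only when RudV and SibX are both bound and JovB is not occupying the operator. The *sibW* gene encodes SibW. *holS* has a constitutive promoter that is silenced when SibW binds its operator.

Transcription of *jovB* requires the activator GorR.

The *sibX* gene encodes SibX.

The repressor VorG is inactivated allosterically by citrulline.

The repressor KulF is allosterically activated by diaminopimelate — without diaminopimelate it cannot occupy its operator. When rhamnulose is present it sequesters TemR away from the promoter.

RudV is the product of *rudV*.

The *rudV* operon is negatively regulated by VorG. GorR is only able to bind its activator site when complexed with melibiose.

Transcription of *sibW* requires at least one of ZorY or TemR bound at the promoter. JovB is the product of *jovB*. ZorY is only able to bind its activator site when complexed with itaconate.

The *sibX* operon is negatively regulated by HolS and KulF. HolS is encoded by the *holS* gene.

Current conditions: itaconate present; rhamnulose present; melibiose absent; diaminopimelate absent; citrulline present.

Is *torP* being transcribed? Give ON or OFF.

Melibiose is absent, so GorR is inactive.
Required activator GorR is absent, so *jovB* is not transcribed.
So JovB is not produced.
Citrulline is present, so VorG is inactive.
With no repressor bound, *rudV* is transcribed.
So RudV is produced and active.
Itaconate is present, so ZorY is active.
Rhamnulose is present, so TemR is inactive.
Activator ZorY is present, so *sibW* is transcribed.
So SibW is produced and active.
With repressor SibW bound, *holS* is not transcribed.
So HolS is not produced.
Diaminopimelate is absent, so KulF is inactive.
With no repressor bound, *sibX* is transcribed.
So SibX is produced and active.
No repressor is bound and RudV and SibX are active, so *torP* is transcribed.

ON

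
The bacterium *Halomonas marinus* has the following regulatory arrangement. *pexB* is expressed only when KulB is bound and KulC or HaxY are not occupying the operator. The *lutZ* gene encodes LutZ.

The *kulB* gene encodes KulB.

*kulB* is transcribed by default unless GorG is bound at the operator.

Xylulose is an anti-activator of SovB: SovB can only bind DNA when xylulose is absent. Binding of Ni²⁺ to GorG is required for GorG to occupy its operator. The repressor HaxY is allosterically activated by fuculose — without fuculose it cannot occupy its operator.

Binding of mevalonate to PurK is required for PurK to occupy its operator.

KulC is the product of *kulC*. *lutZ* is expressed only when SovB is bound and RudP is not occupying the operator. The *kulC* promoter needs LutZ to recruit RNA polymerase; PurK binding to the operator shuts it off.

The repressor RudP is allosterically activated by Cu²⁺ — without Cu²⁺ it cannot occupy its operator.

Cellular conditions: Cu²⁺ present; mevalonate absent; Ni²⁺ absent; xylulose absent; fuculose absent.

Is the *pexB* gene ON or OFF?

Mevalonate is absent, so PurK is inactive.
Cu²⁺ is present, so RudP is active.
Xylulose is absent, so SovB is active.
With repressor RudP bound, *lutZ* is not transcribed.
So LutZ is not produced.
Required activator LutZ is absent, so *kulC* is not transcribed.
So KulC is not produced.
Fuculose is absent, so HaxY is inactive.
Ni²⁺ is absent, so GorG is inactive.
With no repressor bound, *kulB* is transcribed.
So KulB is produced and active.
No repressor is bound and KulB is active, so *pexB* is transcribed.

ON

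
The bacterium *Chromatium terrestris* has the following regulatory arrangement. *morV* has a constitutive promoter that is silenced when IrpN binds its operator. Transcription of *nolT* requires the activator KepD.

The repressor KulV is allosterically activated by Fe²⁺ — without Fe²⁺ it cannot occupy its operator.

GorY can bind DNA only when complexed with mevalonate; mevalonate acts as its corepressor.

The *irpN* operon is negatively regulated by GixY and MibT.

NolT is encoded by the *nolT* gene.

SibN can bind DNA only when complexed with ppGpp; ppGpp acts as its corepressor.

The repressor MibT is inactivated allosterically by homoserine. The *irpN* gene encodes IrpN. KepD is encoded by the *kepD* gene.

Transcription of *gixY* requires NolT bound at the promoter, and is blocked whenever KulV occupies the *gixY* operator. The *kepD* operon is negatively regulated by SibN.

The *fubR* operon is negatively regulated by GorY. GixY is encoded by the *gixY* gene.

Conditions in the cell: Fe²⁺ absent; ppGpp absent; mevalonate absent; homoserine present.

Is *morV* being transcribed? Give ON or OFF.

ppGpp is absent, so SibN is inactive.
With no repressor bound, *kepD* is transcribed.
So KepD is produced and active.
No repressor is bound and KepD is active, so *nolT* is transcribed.
So NolT is produced and active.
Fe²⁺ is absent, so KulV is inactive.
No repressor is bound and NolT is active, so *gixY* is transcribed.
So GixY is produced and active.
Homoserine is present, so MibT is inactive.
With repressor GixY bound, *irpN* is not transcribed.
So IrpN is not produced.
With no repressor bound, *morV* is transcribed.

ON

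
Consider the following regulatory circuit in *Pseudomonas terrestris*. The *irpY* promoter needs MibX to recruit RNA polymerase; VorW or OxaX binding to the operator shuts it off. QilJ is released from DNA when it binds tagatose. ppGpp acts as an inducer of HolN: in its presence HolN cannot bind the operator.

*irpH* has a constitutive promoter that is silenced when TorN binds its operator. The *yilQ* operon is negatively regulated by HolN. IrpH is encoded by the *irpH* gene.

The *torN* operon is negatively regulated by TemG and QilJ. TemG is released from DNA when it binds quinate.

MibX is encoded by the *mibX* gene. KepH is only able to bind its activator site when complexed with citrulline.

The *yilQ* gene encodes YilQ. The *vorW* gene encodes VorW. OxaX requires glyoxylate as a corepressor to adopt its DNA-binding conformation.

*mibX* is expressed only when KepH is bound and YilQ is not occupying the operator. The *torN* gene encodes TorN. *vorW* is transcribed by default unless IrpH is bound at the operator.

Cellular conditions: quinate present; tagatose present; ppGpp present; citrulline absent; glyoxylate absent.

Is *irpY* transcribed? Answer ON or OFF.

OFF

Quinate is present, so TemG is inactive.
Tagatose is present, so QilJ is inactive.
With no repressor bound, *torN* is transcribed.
So TorN is produced and active.
With repressor TorN bound, *irpH* is not transcribed.
So IrpH is not produced.
With no repressor bound, *vorW* is transcribed.
So VorW is produced and active.
Glyoxylate is absent, so OxaX is inactive.
Citrulline is absent, so KepH is inactive.
ppGpp is present, so HolN is inactive.
With no repressor bound, *yilQ* is transcribed.
So YilQ is produced and active.
With repressor YilQ bound, *mibX* is not transcribed.
So MibX is not produced.
With repressor VorW bound, *irpY* is not transcribed.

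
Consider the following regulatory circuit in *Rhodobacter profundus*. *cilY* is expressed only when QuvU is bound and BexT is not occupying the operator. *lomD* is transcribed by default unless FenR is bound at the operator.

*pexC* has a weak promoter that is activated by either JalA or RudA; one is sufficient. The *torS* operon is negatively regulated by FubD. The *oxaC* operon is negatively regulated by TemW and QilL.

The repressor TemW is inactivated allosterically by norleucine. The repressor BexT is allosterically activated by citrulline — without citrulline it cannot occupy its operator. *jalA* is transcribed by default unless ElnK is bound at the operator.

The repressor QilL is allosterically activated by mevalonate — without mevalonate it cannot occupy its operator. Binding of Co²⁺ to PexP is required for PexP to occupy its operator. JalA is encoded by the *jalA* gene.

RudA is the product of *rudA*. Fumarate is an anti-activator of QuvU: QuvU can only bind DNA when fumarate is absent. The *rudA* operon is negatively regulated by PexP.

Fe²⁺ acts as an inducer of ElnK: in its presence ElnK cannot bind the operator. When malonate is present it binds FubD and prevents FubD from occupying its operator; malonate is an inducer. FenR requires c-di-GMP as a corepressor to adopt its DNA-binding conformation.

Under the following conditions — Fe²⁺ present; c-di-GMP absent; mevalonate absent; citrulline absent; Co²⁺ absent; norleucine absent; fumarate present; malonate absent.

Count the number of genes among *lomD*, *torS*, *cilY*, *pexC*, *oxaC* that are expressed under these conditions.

2

c-di-GMP is absent, so FenR is inactive.
With no repressor bound, *lomD* is transcribed.
→ *lomD* is ON.
Malonate is absent, so FubD is active.
With repressor FubD bound, *torS* is not transcribed.
→ *torS* is OFF.
Citrulline is absent, so BexT is inactive.
Fumarate is present, so QuvU is inactive.
Required activator QuvU is absent, so *cilY* is not transcribed.
→ *cilY* is OFF.
Fe²⁺ is present, so ElnK is inactive.
With no repressor bound, *jalA* is transcribed.
So JalA is produced and active.
Co²⁺ is absent, so PexP is inactive.
With no repressor bound, *rudA* is transcribed.
So RudA is produced and active.
Activator JalA is present, so *pexC* is transcribed.
→ *pexC* is ON.
Norleucine is absent, so TemW is active.
Mevalonate is absent, so QilL is inactive.
With repressor TemW bound, *oxaC* is not transcribed.
→ *oxaC* is OFF.
2 of the 5 genes are transcribed.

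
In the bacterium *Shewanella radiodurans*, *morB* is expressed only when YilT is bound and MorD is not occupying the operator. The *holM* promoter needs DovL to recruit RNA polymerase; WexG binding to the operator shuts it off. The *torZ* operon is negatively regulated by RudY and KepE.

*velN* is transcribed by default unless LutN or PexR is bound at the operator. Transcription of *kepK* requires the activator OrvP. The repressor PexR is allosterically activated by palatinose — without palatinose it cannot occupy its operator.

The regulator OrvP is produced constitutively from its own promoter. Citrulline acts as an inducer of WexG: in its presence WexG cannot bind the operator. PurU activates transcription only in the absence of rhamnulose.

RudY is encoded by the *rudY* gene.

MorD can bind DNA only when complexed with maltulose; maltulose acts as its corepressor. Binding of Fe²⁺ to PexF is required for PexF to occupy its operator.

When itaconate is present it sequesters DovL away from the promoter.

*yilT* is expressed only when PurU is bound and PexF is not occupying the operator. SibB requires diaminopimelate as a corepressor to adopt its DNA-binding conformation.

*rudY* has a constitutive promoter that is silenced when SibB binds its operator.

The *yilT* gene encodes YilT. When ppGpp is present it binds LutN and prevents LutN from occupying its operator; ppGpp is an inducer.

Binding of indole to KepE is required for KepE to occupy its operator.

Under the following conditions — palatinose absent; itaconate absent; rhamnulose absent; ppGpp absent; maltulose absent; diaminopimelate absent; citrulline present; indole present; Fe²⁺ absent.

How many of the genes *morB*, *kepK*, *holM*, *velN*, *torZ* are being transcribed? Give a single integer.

Fe²⁺ is absent, so PexF is inactive.
Rhamnulose is absent, so PurU is active.
No repressor is bound and PurU is active, so *yilT* is transcribed.
So YilT is produced and active.
Maltulose is absent, so MorD is inactive.
No repressor is bound and YilT is active, so *morB* is transcribed.
→ *morB* is ON.
OrvP is produced constitutively and is active.
No repressor is bound and OrvP is active, so *kepK* is transcribed.
→ *kepK* is ON.
Citrulline is present, so WexG is inactive.
Itaconate is absent, so DovL is active.
No repressor is bound and DovL is active, so *holM* is transcribed.
→ *holM* is ON.
ppGpp is absent, so LutN is active.
Palatinose is absent, so PexR is inactive.
With repressor LutN bound, *velN* is not transcribed.
→ *velN* is OFF.
Diaminopimelate is absent, so SibB is inactive.
With no repressor bound, *rudY* is transcribed.
So RudY is produced and active.
Indole is present, so KepE is active.
With repressor RudY bound, *torZ* is not transcribed.
→ *torZ* is OFF.
3 of the 5 genes are transcribed.

3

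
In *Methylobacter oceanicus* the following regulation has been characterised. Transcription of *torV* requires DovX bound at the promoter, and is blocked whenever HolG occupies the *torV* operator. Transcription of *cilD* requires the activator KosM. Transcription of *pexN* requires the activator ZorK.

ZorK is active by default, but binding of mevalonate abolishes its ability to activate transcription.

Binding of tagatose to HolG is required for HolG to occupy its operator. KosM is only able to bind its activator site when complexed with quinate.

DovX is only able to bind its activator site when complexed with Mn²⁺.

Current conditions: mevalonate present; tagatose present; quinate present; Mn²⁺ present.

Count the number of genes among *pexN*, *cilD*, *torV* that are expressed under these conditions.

Mevalonate is present, so ZorK is inactive.
Required activator ZorK is absent, so *pexN* is not transcribed.
→ *pexN* is OFF.
Quinate is present, so KosM is active.
No repressor is bound and KosM is active, so *cilD* is transcribed.
→ *cilD* is ON.
Tagatose is present, so HolG is active.
Mn²⁺ is present, so DovX is active.
With repressor HolG bound, *torV* is not transcribed.
→ *torV* is OFF.
1 of the 3 genes is transcribed.

1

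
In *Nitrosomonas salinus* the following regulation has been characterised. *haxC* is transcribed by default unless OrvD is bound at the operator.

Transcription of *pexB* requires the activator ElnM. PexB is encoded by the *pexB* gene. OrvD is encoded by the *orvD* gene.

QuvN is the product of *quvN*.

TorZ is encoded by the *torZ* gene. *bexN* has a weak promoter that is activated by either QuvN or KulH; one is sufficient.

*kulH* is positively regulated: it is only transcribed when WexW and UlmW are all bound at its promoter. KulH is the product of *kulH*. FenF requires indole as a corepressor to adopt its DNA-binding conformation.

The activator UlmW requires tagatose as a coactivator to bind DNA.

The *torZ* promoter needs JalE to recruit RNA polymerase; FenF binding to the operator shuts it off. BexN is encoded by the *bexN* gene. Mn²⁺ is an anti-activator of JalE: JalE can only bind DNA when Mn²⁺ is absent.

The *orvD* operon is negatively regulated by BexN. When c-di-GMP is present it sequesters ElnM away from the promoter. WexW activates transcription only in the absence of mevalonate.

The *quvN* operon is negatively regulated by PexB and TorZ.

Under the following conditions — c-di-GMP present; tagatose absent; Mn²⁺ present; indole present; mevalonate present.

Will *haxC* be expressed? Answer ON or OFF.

c-di-GMP is present, so ElnM is inactive.
Required activator ElnM is absent, so *pexB* is not transcribed.
So PexB is not produced.
Indole is present, so FenF is active.
Mn²⁺ is present, so JalE is inactive.
With repressor FenF bound, *torZ* is not transcribed.
So TorZ is not produced.
With no repressor bound, *quvN* is transcribed.
So QuvN is produced and active.
Mevalonate is present, so WexW is inactive.
Tagatose is absent, so UlmW is inactive.
Required activator WexW is absent, so *kulH* is not transcribed.
So KulH is not produced.
Activator QuvN is present, so *bexN* is transcribed.
So BexN is produced and active.
With repressor BexN bound, *orvD* is not transcribed.
So OrvD is not produced.
With no repressor bound, *haxC* is transcribed.

ON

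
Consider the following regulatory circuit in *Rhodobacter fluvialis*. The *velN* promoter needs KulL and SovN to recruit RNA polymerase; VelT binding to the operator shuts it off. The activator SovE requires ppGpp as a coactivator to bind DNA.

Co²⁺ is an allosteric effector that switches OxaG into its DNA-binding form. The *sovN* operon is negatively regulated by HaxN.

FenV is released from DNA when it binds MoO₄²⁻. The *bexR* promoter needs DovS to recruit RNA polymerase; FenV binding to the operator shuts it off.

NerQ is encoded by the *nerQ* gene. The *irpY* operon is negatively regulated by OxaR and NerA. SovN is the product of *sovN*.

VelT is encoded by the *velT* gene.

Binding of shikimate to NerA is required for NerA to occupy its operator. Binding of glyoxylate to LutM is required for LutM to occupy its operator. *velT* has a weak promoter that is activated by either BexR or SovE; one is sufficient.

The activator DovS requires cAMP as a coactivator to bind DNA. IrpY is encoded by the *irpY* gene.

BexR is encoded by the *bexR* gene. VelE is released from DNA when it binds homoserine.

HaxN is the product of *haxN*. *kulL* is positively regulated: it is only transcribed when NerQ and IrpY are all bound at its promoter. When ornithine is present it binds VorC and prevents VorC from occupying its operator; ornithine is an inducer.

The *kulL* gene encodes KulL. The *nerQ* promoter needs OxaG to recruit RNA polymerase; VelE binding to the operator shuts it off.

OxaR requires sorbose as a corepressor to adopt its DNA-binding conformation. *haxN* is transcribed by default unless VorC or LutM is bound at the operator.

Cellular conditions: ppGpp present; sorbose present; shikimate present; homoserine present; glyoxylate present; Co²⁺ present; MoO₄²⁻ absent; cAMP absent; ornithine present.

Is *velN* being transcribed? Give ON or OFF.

OFF

cAMP is absent, so DovS is inactive.
MoO₄²⁻ is absent, so FenV is active.
With repressor FenV bound, *bexR* is not transcribed.
So BexR is not produced.
ppGpp is present, so SovE is active.
Activator SovE is present, so *velT* is transcribed.
So VelT is produced and active.
Co²⁺ is present, so OxaG is active.
Homoserine is present, so VelE is inactive.
No repressor is bound and OxaG is active, so *nerQ* is transcribed.
So NerQ is produced and active.
Sorbose is present, so OxaR is active.
Shikimate is present, so NerA is active.
With repressor OxaR bound, *irpY* is not transcribed.
So IrpY is not produced.
Required activator IrpY is absent, so *kulL* is not transcribed.
So KulL is not produced.
Ornithine is present, so VorC is inactive.
Glyoxylate is present, so LutM is active.
With repressor LutM bound, *haxN* is not transcribed.
So HaxN is not produced.
With no repressor bound, *sovN* is transcribed.
So SovN is produced and active.
With repressor VelT bound, *velN* is not transcribed.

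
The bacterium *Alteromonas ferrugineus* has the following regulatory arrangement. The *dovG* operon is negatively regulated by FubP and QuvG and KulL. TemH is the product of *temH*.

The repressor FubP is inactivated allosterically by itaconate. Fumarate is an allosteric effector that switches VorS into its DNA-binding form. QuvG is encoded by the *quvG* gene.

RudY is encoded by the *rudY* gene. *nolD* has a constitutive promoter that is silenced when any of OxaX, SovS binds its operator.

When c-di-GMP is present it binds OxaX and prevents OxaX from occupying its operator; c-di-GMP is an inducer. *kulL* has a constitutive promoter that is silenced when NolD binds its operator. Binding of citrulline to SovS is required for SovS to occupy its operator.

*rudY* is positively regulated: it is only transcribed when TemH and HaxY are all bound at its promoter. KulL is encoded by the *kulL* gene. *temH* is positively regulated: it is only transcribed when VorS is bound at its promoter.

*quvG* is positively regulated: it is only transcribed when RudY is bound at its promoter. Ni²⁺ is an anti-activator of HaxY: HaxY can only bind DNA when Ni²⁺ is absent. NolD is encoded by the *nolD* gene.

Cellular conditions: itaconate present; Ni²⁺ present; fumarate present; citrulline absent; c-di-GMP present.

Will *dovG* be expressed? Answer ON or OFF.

ON

Itaconate is present, so FubP is inactive.
Fumarate is present, so VorS is active.
No repressor is bound and VorS is active, so *temH* is transcribed.
So TemH is produced and active.
Ni²⁺ is present, so HaxY is inactive.
Required activator HaxY is absent, so *rudY* is not transcribed.
So RudY is not produced.
Required activator RudY is absent, so *quvG* is not transcribed.
So QuvG is not produced.
c-di-GMP is present, so OxaX is inactive.
Citrulline is absent, so SovS is inactive.
With no repressor bound, *nolD* is transcribed.
So NolD is produced and active.
With repressor NolD bound, *kulL* is not transcribed.
So KulL is not produced.
With no repressor bound, *dovG* is transcribed.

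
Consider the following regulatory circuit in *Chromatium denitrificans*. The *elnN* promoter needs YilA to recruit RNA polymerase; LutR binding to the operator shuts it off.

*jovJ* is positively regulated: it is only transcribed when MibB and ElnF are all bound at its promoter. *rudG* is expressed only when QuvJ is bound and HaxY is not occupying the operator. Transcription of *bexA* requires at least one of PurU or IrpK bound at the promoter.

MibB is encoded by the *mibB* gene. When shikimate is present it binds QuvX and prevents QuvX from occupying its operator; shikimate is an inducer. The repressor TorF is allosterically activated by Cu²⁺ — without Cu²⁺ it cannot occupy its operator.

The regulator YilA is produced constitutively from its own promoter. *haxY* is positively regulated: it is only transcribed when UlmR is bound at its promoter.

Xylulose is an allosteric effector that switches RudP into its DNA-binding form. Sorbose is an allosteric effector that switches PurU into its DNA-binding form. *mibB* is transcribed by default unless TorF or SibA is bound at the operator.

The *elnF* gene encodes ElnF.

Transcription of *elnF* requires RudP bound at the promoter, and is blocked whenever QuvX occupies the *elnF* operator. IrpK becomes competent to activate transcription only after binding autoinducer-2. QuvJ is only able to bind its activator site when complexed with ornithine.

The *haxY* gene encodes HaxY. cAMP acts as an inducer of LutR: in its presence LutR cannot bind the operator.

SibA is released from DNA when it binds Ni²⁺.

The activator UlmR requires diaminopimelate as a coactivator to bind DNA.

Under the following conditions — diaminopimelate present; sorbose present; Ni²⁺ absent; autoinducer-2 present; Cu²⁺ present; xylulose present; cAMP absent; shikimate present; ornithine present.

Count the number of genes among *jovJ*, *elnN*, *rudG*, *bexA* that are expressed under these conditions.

Cu²⁺ is present, so TorF is active.
Ni²⁺ is absent, so SibA is active.
With repressor TorF bound, *mibB* is not transcribed.
So MibB is not produced.
Xylulose is present, so RudP is active.
Shikimate is present, so QuvX is inactive.
No repressor is bound and RudP is active, so *elnF* is transcribed.
So ElnF is produced and active.
Required activator MibB is absent, so *jovJ* is not transcribed.
→ *jovJ* is OFF.
YilA is produced constitutively and is active.
cAMP is absent, so LutR is active.
With repressor LutR bound, *elnN* is not transcribed.
→ *elnN* is OFF.
Diaminopimelate is present, so UlmR is active.
No repressor is bound and UlmR is active, so *haxY* is transcribed.
So HaxY is produced and active.
Ornithine is present, so QuvJ is active.
With repressor HaxY bound, *rudG* is not transcribed.
→ *rudG* is OFF.
Sorbose is present, so PurU is active.
Autoinducer-2 is present, so IrpK is active.
Activator PurU is present, so *bexA* is transcribed.
→ *bexA* is ON.
1 of the 4 genes is transcribed.

1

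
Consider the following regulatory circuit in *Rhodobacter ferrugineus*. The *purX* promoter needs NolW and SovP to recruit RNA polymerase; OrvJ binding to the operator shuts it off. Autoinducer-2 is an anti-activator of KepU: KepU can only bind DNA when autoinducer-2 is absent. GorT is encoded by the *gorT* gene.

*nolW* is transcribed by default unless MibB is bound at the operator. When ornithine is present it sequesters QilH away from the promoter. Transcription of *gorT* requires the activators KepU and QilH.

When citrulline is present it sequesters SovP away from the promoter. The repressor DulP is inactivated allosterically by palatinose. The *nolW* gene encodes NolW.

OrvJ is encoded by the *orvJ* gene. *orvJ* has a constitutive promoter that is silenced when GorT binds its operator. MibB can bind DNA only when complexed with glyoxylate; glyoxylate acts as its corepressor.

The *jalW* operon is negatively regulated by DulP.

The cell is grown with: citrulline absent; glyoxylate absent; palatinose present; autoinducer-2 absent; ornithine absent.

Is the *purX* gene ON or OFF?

Glyoxylate is absent, so MibB is inactive.
With no repressor bound, *nolW* is transcribed.
So NolW is produced and active.
Autoinducer-2 is absent, so KepU is active.
Ornithine is absent, so QilH is active.
No repressor is bound and KepU and QilH are active, so *gorT* is transcribed.
So GorT is produced and active.
With repressor GorT bound, *orvJ* is not transcribed.
So OrvJ is not produced.
Citrulline is absent, so SovP is active.
No repressor is bound and NolW and SovP are active, so *purX* is transcribed.

ON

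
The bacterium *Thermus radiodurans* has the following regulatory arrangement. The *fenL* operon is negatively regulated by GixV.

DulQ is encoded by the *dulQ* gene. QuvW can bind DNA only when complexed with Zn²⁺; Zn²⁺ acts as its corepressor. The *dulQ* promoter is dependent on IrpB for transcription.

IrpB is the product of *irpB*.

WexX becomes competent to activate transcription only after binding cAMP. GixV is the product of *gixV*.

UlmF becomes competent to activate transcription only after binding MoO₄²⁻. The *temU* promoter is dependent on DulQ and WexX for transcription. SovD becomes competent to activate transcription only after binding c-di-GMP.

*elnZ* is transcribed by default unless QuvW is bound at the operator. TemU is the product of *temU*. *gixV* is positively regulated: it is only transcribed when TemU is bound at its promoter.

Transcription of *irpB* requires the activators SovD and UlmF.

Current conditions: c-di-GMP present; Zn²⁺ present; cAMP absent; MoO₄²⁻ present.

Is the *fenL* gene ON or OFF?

c-di-GMP is present, so SovD is active.
MoO₄²⁻ is present, so UlmF is active.
No repressor is bound and SovD and UlmF are active, so *irpB* is transcribed.
So IrpB is produced and active.
No repressor is bound and IrpB is active, so *dulQ* is transcribed.
So DulQ is produced and active.
cAMP is absent, so WexX is inactive.
Required activator WexX is absent, so *temU* is not transcribed.
So TemU is not produced.
Required activator TemU is absent, so *gixV* is not transcribed.
So GixV is not produced.
With no repressor bound, *fenL* is transcribed.

ON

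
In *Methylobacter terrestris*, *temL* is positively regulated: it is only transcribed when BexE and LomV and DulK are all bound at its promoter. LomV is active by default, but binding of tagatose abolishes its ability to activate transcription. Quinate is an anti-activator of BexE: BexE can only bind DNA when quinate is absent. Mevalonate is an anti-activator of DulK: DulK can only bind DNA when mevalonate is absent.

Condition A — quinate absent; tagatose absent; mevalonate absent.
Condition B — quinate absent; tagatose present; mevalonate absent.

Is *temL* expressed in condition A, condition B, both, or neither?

Condition A:
Quinate is absent, so BexE is active.
Tagatose is absent, so LomV is active.
Mevalonate is absent, so DulK is active.
No repressor is bound and BexE and LomV and DulK are active, so *temL* is transcribed.
→ *temL* is ON in A.
Condition B:
Quinate is absent, so BexE is active.
Tagatose is present, so LomV is inactive.
Mevalonate is absent, so DulK is active.
Required activator LomV is absent, so *temL* is not transcribed.
→ *temL* is OFF in B.

A only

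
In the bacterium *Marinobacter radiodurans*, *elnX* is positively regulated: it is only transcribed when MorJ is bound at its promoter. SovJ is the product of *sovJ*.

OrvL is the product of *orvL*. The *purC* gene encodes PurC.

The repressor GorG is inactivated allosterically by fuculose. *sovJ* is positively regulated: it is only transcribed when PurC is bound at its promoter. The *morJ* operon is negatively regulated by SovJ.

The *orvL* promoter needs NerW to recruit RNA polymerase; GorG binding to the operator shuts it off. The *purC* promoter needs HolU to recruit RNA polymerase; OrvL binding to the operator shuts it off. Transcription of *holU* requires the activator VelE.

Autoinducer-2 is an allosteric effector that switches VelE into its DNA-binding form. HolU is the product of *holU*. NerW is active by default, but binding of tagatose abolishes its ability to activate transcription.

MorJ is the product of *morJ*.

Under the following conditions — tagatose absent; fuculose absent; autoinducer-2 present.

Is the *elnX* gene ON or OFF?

Tagatose is absent, so NerW is active.
Fuculose is absent, so GorG is active.
With repressor GorG bound, *orvL* is not transcribed.
So OrvL is not produced.
Autoinducer-2 is present, so VelE is active.
No repressor is bound and VelE is active, so *holU* is transcribed.
So HolU is produced and active.
No repressor is bound and HolU is active, so *purC* is transcribed.
So PurC is produced and active.
No repressor is bound and PurC is active, so *sovJ* is transcribed.
So SovJ is produced and active.
With repressor SovJ bound, *morJ* is not transcribed.
So MorJ is not produced.
Required activator MorJ is absent, so *elnX* is not transcribed.

OFF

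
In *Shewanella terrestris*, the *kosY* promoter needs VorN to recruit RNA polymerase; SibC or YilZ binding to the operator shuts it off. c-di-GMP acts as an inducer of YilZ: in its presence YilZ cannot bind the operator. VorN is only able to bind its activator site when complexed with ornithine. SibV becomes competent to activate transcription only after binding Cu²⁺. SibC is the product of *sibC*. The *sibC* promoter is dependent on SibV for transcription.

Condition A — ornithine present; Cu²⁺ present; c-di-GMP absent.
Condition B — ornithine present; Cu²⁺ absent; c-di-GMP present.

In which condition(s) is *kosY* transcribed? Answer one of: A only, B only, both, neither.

Condition A:
Ornithine is present, so VorN is active.
Cu²⁺ is present, so SibV is active.
No repressor is bound and SibV is active, so *sibC* is transcribed.
So SibC is produced and active.
c-di-GMP is absent, so YilZ is active.
With repressor SibC bound, *kosY* is not transcribed.
→ *kosY* is OFF in A.
Condition B:
Ornithine is present, so VorN is active.
Cu²⁺ is absent, so SibV is inactive.
Required activator SibV is absent, so *sibC* is not transcribed.
So SibC is not produced.
c-di-GMP is present, so YilZ is inactive.
No repressor is bound and VorN is active, so *kosY* is transcribed.
→ *kosY* is ON in B.

B only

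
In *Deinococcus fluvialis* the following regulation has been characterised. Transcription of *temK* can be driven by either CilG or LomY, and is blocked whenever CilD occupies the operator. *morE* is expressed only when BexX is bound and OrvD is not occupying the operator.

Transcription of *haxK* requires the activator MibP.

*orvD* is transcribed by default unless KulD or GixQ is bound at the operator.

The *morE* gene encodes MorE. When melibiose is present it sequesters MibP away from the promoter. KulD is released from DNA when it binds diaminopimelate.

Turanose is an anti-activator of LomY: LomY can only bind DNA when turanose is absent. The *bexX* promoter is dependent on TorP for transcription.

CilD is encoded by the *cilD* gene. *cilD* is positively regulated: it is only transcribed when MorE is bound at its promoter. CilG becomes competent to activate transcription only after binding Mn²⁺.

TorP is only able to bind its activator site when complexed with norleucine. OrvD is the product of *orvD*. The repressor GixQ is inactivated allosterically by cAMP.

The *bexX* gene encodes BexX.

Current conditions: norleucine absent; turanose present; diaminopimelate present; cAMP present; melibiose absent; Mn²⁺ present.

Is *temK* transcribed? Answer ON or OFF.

ON

Mn²⁺ is present, so CilG is active.
Turanose is present, so LomY is inactive.
Diaminopimelate is present, so KulD is inactive.
cAMP is present, so GixQ is inactive.
With no repressor bound, *orvD* is transcribed.
So OrvD is produced and active.
Norleucine is absent, so TorP is inactive.
Required activator TorP is absent, so *bexX* is not transcribed.
So BexX is not produced.
With repressor OrvD bound, *morE* is not transcribed.
So MorE is not produced.
Required activator MorE is absent, so *cilD* is not transcribed.
So CilD is not produced.
Activator CilG is present, so *temK* is transcribed.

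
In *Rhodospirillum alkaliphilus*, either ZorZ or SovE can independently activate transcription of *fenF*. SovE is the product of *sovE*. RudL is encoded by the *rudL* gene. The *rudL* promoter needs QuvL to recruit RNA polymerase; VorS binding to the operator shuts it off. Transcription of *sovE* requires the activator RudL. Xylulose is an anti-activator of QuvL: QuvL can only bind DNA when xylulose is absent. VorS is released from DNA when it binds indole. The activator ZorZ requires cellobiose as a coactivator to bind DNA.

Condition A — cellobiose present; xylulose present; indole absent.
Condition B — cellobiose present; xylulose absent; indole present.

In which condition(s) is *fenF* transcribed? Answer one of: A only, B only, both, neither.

Condition A:
Cellobiose is present, so ZorZ is active.
Xylulose is present, so QuvL is inactive.
Indole is absent, so VorS is active.
With repressor VorS bound, *rudL* is not transcribed.
So RudL is not produced.
Required activator RudL is absent, so *sovE* is not transcribed.
So SovE is not produced.
Activator ZorZ is present, so *fenF* is transcribed.
→ *fenF* is ON in A.
Condition B:
Cellobiose is present, so ZorZ is active.
Xylulose is absent, so QuvL is active.
Indole is present, so VorS is inactive.
No repressor is bound and QuvL is active, so *rudL* is transcribed.
So RudL is produced and active.
No repressor is bound and RudL is active, so *sovE* is transcribed.
So SovE is produced and active.
Activator ZorZ is present, so *fenF* is transcribed.
→ *fenF* is ON in B.

both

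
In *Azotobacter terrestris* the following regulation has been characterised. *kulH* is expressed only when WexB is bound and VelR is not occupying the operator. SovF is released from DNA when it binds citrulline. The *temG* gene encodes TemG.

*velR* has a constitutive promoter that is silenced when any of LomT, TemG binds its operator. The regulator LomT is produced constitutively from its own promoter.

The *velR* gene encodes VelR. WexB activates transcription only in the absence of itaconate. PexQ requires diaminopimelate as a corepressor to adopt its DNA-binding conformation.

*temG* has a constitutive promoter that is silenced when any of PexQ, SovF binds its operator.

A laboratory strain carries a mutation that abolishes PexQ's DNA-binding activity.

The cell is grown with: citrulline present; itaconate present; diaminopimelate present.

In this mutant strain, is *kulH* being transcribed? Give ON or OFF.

LomT is produced constitutively and is active.
PexQ is non-functional in this strain, so it has no effect.
Citrulline is present, so SovF is inactive.
With no repressor bound, *temG* is transcribed.
So TemG is produced and active.
With repressor LomT bound, *velR* is not transcribed.
So VelR is not produced.
Itaconate is present, so WexB is inactive.
Required activator WexB is absent, so *kulH* is not transcribed.

OFF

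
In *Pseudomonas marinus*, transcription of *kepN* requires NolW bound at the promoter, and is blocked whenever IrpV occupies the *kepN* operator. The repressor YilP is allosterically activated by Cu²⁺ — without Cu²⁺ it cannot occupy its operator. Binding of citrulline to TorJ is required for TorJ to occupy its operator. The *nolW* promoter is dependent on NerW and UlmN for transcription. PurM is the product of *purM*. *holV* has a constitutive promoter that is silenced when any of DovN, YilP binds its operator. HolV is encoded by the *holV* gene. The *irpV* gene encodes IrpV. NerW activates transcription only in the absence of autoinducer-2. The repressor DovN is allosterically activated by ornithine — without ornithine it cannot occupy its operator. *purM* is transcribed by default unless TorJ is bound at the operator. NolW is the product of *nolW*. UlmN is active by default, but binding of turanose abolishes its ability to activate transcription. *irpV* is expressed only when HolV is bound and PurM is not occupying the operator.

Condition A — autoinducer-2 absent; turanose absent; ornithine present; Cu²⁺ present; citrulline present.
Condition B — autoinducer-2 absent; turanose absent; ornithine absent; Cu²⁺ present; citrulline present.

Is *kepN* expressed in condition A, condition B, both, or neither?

both

Condition A:
Autoinducer-2 is absent, so NerW is active.
Turanose is absent, so UlmN is active.
No repressor is bound and NerW and UlmN are active, so *nolW* is transcribed.
So NolW is produced and active.
Ornithine is present, so DovN is active.
Cu²⁺ is present, so YilP is active.
With repressor DovN bound, *holV* is not transcribed.
So HolV is not produced.
Citrulline is present, so TorJ is active.
With repressor TorJ bound, *purM* is not transcribed.
So PurM is not produced.
Required activator HolV is absent, so *irpV* is not transcribed.
So IrpV is not produced.
No repressor is bound and NolW is active, so *kepN* is transcribed.
→ *kepN* is ON in A.
Condition B:
Autoinducer-2 is absent, so NerW is active.
Turanose is absent, so UlmN is active.
No repressor is bound and NerW and UlmN are active, so *nolW* is transcribed.
So NolW is produced and active.
Ornithine is absent, so DovN is inactive.
Cu²⁺ is present, so YilP is active.
With repressor YilP bound, *holV* is not transcribed.
So HolV is not produced.
Citrulline is present, so TorJ is active.
With repressor TorJ bound, *purM* is not transcribed.
So PurM is not produced.
Required activator HolV is absent, so *irpV* is not transcribed.
So IrpV is not produced.
No repressor is bound and NolW is active, so *kepN* is transcribed.
→ *kepN* is ON in B.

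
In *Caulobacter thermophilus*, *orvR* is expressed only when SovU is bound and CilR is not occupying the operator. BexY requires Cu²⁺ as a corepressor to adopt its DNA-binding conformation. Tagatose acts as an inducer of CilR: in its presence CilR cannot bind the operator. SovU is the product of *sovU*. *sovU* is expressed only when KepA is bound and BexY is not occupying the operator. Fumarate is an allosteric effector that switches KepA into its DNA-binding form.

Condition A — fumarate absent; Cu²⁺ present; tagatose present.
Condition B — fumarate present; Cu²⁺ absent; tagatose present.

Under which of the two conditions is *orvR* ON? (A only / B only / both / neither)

B only

Condition A:
Fumarate is absent, so KepA is inactive.
Cu²⁺ is present, so BexY is active.
With repressor BexY bound, *sovU* is not transcribed.
So SovU is not produced.
Tagatose is present, so CilR is inactive.
Required activator SovU is absent, so *orvR* is not transcribed.
→ *orvR* is OFF in A.
Condition B:
Fumarate is present, so KepA is active.
Cu²⁺ is absent, so BexY is inactive.
No repressor is bound and KepA is active, so *sovU* is transcribed.
So SovU is produced and active.
Tagatose is present, so CilR is inactive.
No repressor is bound and SovU is active, so *orvR* is transcribed.
→ *orvR* is ON in B.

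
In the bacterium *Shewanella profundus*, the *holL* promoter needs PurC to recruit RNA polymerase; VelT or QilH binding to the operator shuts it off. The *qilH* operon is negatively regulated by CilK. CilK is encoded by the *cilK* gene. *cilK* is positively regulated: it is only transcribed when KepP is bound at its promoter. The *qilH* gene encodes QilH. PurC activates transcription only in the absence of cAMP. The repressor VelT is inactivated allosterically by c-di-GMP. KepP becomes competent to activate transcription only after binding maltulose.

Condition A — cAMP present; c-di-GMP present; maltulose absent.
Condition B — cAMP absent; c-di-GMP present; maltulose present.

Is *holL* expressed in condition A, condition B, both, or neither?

Condition A:
cAMP is present, so PurC is inactive.
c-di-GMP is present, so VelT is inactive.
Maltulose is absent, so KepP is inactive.
Required activator KepP is absent, so *cilK* is not transcribed.
So CilK is not produced.
With no repressor bound, *qilH* is transcribed.
So QilH is produced and active.
With repressor QilH bound, *holL* is not transcribed.
→ *holL* is OFF in A.
Condition B:
cAMP is absent, so PurC is active.
c-di-GMP is present, so VelT is inactive.
Maltulose is present, so KepP is active.
No repressor is bound and KepP is active, so *cilK* is transcribed.
So CilK is produced and active.
With repressor CilK bound, *qilH* is not transcribed.
So QilH is not produced.
No repressor is bound and PurC is active, so *holL* is transcribed.
→ *holL* is ON in B.

B only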